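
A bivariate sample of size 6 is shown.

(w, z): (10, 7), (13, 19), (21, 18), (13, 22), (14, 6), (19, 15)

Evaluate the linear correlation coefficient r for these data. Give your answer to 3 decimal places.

n = 6, Σw = 90, Σz = 87, Σw² = 1436, Σz² = 1479, Σwz = 1350
nΣwz − ΣwΣz = 8100 − 7830 = 270
nΣw² − (Σw)² = 8616 − 8100 = 516; nΣz² − (Σz)² = 8874 − 7569 = 1305
r = 270 / √(516 × 1305) = 270 / 820.5973 ≈ 0.329

0.329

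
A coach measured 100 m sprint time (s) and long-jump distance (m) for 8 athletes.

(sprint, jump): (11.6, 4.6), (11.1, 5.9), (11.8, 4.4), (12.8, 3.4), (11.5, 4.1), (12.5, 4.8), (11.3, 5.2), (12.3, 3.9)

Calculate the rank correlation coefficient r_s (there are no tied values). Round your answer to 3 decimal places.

-0.690

Rank sprint: 4, 1, 5, 8, 3, 7, 2, 6
Rank jump: 5, 8, 4, 1, 3, 6, 7, 2
d = rank(sprint) − rank(jump): -1, -7, 1, 7, 0, 1, -5, 4; Σd² = 142
ρ = 1 − 6Σd² / [n(n²−1)] = 1 − 6×142 / (8×63) = 1 − 852/504 ≈ -0.690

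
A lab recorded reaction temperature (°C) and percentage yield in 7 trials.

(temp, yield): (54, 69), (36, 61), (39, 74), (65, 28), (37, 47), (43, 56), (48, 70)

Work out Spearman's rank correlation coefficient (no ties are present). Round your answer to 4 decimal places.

-0.1429

Rank temp: 6, 1, 3, 7, 2, 4, 5
Rank yield: 5, 4, 7, 1, 2, 3, 6
d = rank(temp) − rank(yield): 1, -3, -4, 6, 0, 1, -1; Σd² = 64
ρ = 1 − 6Σd² / [n(n²−1)] = 1 − 6×64 / (7×48) = 1 − 384/336 ≈ -0.1429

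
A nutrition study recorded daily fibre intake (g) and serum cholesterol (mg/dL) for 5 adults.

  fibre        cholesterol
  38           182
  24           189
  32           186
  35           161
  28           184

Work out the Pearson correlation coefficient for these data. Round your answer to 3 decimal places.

-0.533

n = 5, Σx = 157, Σy = 902, Σx² = 5053, Σy² = 163218, Σxy = 28191
nΣxy − ΣxΣy = 140955 − 141614 = -659
nΣx² − (Σx)² = 25265 − 24649 = 616; nΣy² − (Σy)² = 816090 − 813604 = 2486
r = -659 / √(616 × 2486) = -659 / 1237.4878 ≈ -0.533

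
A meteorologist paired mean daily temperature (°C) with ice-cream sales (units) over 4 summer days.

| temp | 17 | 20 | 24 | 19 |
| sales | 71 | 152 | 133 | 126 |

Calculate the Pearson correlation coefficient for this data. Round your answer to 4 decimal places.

n = 4, Σx = 80, Σy = 482, Σx² = 1626, Σy² = 61710, Σxy = 9833
nΣxy − ΣxΣy = 39332 − 38560 = 772
nΣx² − (Σx)² = 6504 − 6400 = 104; nΣy² − (Σy)² = 246840 − 232324 = 14516
r = 772 / √(104 × 14516) = 772 / 1228.6838 ≈ 0.6283

0.6283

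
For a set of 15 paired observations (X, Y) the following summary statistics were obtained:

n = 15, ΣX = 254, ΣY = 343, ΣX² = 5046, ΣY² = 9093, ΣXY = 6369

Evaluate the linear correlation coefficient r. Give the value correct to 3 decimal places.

r = (nΣXY − ΣXΣY) / √[(nΣX² − (ΣX)²)(nΣY² − (ΣY)²)]
Numerator: 15×6369 − 254×343 = 8413
Denominator: √[(75690 − 64516)(136395 − 117649)] = √[11174 × 18746] = 14473.0026
r = 8413 / 14473.0026 ≈ 0.581

0.581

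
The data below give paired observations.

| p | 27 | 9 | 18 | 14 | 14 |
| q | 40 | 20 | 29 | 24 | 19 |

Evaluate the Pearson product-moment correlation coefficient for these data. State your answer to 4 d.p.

0.9510

n = 5, Σp = 82, Σq = 132, Σp² = 1526, Σq² = 3778, Σpq = 2384
nΣpq − ΣpΣq = 11920 − 10824 = 1096
nΣp² − (Σp)² = 7630 − 6724 = 906; nΣq² − (Σq)² = 18890 − 17424 = 1466
r = 1096 / √(906 × 1466) = 1096 / 1152.4739 ≈ 0.9510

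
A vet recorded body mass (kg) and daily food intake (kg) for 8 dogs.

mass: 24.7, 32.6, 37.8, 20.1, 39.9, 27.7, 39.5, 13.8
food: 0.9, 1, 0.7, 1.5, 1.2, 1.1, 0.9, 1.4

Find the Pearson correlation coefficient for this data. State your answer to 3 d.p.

-0.666

n = 8, Σx = 236.1, Σy = 8.7, Σx² = 7615.69, Σy² = 9.97, Σxy = 244.66
nΣxy − ΣxΣy = 1957.28 − 2054.07 = -96.79
nΣx² − (Σx)² = 60925.52 − 55743.21 = 5182.31; nΣy² − (Σy)² = 79.76 − 75.69 = 4.07
r = -96.79 / √(5182.31 × 4.07) = -96.79 / 145.2309 ≈ -0.666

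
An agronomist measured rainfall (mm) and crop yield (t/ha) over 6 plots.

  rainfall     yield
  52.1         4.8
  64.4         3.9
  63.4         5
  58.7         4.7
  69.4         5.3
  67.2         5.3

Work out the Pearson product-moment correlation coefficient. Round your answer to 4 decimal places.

n = 6, Σx = 375.2, Σy = 29, Σx² = 23659.22, Σy² = 141.52, Σxy = 1818.11
nΣxy − ΣxΣy = 10908.66 − 10880.8 = 27.86
nΣx² − (Σx)² = 141955.32 − 140775.04 = 1180.28; nΣy² − (Σy)² = 849.12 − 841 = 8.12
r = 27.86 / √(1180.28 × 8.12) = 27.86 / 97.8973 ≈ 0.2846

0.2846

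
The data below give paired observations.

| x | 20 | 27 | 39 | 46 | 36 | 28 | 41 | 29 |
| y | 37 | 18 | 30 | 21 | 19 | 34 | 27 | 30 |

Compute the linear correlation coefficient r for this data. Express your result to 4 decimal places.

-0.4850

n = 8, Σx = 266, Σy = 216, Σx² = 9368, Σy² = 6180, Σxy = 6975
nΣxy − ΣxΣy = 55800 − 57456 = -1656
nΣx² − (Σx)² = 74944 − 70756 = 4188; nΣy² − (Σy)² = 49440 − 46656 = 2784
r = -1656 / √(4188 × 2784) = -1656 / 3414.5852 ≈ -0.4850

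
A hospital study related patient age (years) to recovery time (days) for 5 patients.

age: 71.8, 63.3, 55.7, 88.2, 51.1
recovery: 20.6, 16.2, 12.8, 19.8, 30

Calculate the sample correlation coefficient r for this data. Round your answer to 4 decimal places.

-0.1729

n = 5, Σx = 330.1, Σy = 99.4, Σx² = 22655.07, Σy² = 2142.68, Σxy = 6496.86
nΣxy − ΣxΣy = 32484.3 − 32811.94 = -327.64
nΣx² − (Σx)² = 113275.35 − 108966.01 = 4309.34; nΣy² − (Σy)² = 10713.4 − 9880.36 = 833.04
r = -327.64 / √(4309.34 × 833.04) = -327.64 / 1894.6906 ≈ -0.1729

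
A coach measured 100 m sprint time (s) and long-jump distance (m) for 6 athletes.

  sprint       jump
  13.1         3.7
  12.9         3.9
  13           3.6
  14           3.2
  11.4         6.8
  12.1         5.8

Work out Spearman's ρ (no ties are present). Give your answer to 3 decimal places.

Rank sprint: 5, 3, 4, 6, 1, 2
Rank jump: 3, 4, 2, 1, 6, 5
d = rank(sprint) − rank(jump): 2, -1, 2, 5, -5, -3; Σd² = 68
ρ = 1 − 6Σd² / [n(n²−1)] = 1 − 6×68 / (6×35) = 1 − 408/210 ≈ -0.943

-0.943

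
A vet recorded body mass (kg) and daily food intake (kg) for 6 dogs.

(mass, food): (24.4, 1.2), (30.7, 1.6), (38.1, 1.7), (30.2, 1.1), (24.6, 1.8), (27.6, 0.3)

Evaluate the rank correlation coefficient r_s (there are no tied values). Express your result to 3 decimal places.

0.143

Rank mass: 1, 5, 6, 4, 2, 3
Rank food: 3, 4, 5, 2, 6, 1
d = rank(mass) − rank(food): -2, 1, 1, 2, -4, 2; Σd² = 30
ρ = 1 − 6Σd² / [n(n²−1)] = 1 − 6×30 / (6×35) = 1 − 180/210 ≈ 0.143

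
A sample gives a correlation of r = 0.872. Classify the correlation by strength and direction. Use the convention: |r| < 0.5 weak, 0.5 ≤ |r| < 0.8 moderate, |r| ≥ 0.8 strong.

strong positive

r = 0.872 > 0 so the relationship is positive.
|r| = 0.872, which falls in the strong range.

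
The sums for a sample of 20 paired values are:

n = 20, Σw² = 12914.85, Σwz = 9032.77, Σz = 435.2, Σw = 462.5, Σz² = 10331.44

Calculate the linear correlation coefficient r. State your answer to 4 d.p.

-0.7458

r = (nΣwz − ΣwΣz) / √[(nΣw² − (Σw)²)(nΣz² − (Σz)²)]
Numerator: 20×9032.77 − 462.5×435.2 = -20624.6
Denominator: √[(258297 − 213906.25)(206628.8 − 189399.04)] = √[44390.75 × 17229.76] = 27655.7764
r = -20624.6 / 27655.7764 ≈ -0.7458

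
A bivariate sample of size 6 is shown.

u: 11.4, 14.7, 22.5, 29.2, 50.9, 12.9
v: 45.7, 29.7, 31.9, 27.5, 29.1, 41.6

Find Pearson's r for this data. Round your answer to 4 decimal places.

-0.6276

n = 6, Σu = 141.6, Σv = 205.5, Σu² = 4462.16, Σv² = 7321.81, Σuv = 4496.15
nΣuv − ΣuΣv = 26976.9 − 29098.8 = -2121.9
nΣu² − (Σu)² = 26772.96 − 20050.56 = 6722.4; nΣv² − (Σv)² = 43930.86 − 42230.25 = 1700.61
r = -2121.9 / √(6722.4 × 1700.61) = -2121.9 / 3381.1508 ≈ -0.6276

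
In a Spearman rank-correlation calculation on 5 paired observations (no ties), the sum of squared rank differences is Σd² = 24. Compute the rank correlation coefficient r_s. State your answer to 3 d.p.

-0.200

ρ = 1 − 6Σd² / [n(n²−1)] = 1 − 6×24 / (5×24)
  = 1 − 144/120 = 1 − 1.2000 ≈ -0.200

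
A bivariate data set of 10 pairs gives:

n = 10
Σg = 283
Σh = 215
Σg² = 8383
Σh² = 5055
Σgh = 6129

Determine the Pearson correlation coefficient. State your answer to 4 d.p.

0.1106

r = (nΣgh − ΣgΣh) / √[(nΣg² − (Σg)²)(nΣh² − (Σh)²)]
Numerator: 10×6129 − 283×215 = 445
Denominator: √[(83830 − 80089)(50550 − 46225)] = √[3741 × 4325] = 4022.4153
r = 445 / 4022.4153 ≈ 0.1106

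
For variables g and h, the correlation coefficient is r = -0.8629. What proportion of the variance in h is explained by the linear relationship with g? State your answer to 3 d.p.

r² = (-0.8629)² = 0.745

0.745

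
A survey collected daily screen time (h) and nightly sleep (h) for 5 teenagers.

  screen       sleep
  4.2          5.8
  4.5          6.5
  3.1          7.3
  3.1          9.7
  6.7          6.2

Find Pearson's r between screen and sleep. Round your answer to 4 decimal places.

-0.6015

n = 5, Σx = 21.6, Σy = 35.5, Σx² = 102, Σy² = 261.71, Σxy = 147.85
nΣxy − ΣxΣy = 739.25 − 766.8 = -27.55
nΣx² − (Σx)² = 510 − 466.56 = 43.44; nΣy² − (Σy)² = 1308.55 − 1260.25 = 48.3
r = -27.55 / √(43.44 × 48.3) = -27.55 / 45.8056 ≈ -0.6015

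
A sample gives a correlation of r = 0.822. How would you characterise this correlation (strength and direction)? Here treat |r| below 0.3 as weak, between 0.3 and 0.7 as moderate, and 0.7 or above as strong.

r = 0.822 > 0 so the relationship is positive.
|r| = 0.822, which falls in the strong range.

strong positive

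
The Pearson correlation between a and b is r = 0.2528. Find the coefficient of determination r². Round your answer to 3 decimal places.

0.064

r² = (0.2528)² = 0.064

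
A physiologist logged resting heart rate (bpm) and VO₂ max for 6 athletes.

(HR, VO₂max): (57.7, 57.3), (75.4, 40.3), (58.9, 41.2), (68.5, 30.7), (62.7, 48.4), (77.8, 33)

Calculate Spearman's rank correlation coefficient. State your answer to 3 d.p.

-0.771

Rank HR: 1, 5, 2, 4, 3, 6
Rank VO₂max: 6, 3, 4, 1, 5, 2
d = rank(HR) − rank(VO₂max): -5, 2, -2, 3, -2, 4; Σd² = 62
ρ = 1 − 6Σd² / [n(n²−1)] = 1 − 6×62 / (6×35) = 1 − 372/210 ≈ -0.771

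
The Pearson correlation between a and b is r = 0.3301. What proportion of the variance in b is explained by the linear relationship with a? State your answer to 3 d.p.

r² = (0.3301)² = 0.109

0.109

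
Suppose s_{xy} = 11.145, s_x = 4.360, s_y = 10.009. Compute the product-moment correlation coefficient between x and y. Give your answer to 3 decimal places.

r = Cov(x,y) / (s_x · s_y) = 11.145 / (4.360 × 10.009)
  = 11.145 / 43.6392 ≈ 0.255

0.255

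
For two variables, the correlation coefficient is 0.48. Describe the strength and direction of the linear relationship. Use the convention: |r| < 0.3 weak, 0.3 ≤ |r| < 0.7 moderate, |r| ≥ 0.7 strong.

r = 0.48 > 0 so the relationship is positive.
|r| = 0.48, which falls in the moderate range.

moderate positive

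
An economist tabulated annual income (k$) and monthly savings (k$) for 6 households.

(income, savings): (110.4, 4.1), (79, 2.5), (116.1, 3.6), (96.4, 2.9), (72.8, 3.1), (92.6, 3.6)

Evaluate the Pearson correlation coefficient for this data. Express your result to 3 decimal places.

0.708

n = 6, Σx = 567.3, Σy = 19.8, Σx² = 55075.93, Σy² = 67, Σxy = 1906.7
nΣxy − ΣxΣy = 11440.2 − 11232.54 = 207.66
nΣx² − (Σx)² = 330455.58 − 321829.29 = 8626.29; nΣy² − (Σy)² = 402 − 392.04 = 9.96
r = 207.66 / √(8626.29 × 9.96) = 207.66 / 293.1175 ≈ 0.708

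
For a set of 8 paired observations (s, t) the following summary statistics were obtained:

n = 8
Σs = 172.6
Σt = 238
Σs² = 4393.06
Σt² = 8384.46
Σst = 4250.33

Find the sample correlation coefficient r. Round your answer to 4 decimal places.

r = (nΣst − ΣsΣt) / √[(nΣs² − (Σs)²)(nΣt² − (Σt)²)]
Numerator: 8×4250.33 − 172.6×238 = -7076.16
Denominator: √[(35144.48 − 29790.76)(67075.68 − 56644)] = √[5353.72 × 10431.68] = 7473.1716
r = -7076.16 / 7473.1716 ≈ -0.9469

-0.9469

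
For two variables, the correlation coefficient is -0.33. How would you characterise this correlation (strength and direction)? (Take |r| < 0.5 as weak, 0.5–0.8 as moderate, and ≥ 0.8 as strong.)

r = -0.33 < 0 so the relationship is negative.
|r| = 0.33, which falls in the weak range.

weak negative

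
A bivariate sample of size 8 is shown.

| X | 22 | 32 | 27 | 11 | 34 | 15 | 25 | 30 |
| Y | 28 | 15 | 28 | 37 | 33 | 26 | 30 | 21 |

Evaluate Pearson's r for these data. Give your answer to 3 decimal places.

-0.488

n = 8, ΣX = 196, ΣY = 218, ΣX² = 5264, ΣY² = 6268, ΣXY = 5151
nΣXY − ΣXΣY = 41208 − 42728 = -1520
nΣX² − (ΣX)² = 42112 − 38416 = 3696; nΣY² − (ΣY)² = 50144 − 47524 = 2620
r = -1520 / √(3696 × 2620) = -1520 / 3111.8355 ≈ -0.488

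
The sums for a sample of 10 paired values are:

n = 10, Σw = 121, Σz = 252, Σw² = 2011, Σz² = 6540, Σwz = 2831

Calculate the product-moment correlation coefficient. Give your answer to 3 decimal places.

r = (nΣwz − ΣwΣz) / √[(nΣw² − (Σw)²)(nΣz² − (Σz)²)]
Numerator: 10×2831 − 121×252 = -2182
Denominator: √[(20110 − 14641)(65400 − 63504)] = √[5469 × 1896] = 3220.1279
r = -2182 / 3220.1279 ≈ -0.678

-0.678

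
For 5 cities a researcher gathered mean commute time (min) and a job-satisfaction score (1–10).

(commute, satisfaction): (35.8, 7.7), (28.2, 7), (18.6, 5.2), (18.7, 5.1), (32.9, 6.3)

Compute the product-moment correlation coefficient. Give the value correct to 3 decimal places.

n = 5, Σx = 134.2, Σy = 31.3, Σx² = 3854.94, Σy² = 201.03, Σxy = 872.42
nΣxy − ΣxΣy = 4362.1 − 4200.46 = 161.64
nΣx² − (Σx)² = 19274.7 − 18009.64 = 1265.06; nΣy² − (Σy)² = 1005.15 − 979.69 = 25.46
r = 161.64 / √(1265.06 × 25.46) = 161.64 / 179.4671 ≈ 0.901

0.901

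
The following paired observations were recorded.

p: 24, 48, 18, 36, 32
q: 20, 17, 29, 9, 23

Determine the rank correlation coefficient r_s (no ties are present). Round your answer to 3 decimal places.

-0.800

Rank p: 2, 5, 1, 4, 3
Rank q: 3, 2, 5, 1, 4
d = rank(p) − rank(q): -1, 3, -4, 3, -1; Σd² = 36
ρ = 1 − 6Σd² / [n(n²−1)] = 1 − 6×36 / (5×24) = 1 − 216/120 ≈ -0.800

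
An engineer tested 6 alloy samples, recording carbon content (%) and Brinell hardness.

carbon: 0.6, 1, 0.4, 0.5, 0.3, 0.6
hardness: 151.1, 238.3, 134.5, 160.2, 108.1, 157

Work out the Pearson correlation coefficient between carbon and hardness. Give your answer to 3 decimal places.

0.975

n = 6, Σx = 3.4, Σy = 949.2, Σx² = 2.22, Σy² = 159707, Σxy = 589.49
nΣxy − ΣxΣy = 3536.94 − 3227.28 = 309.66
nΣx² − (Σx)² = 13.32 − 11.56 = 1.76; nΣy² − (Σy)² = 958242 − 900980.64 = 57261.36
r = 309.66 / √(1.76 × 57261.36) = 309.66 / 317.4586 ≈ 0.975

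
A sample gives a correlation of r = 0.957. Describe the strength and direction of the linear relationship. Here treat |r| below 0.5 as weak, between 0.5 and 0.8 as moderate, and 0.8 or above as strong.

r = 0.957 > 0 so the relationship is positive.
|r| = 0.957, which falls in the strong range.

strong positive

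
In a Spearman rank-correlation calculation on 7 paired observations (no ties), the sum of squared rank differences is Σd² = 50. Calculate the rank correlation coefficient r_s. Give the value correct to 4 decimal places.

0.1071

ρ = 1 − 6Σd² / [n(n²−1)] = 1 − 6×50 / (7×48)
  = 1 − 300/336 = 1 − 0.89286 ≈ 0.1071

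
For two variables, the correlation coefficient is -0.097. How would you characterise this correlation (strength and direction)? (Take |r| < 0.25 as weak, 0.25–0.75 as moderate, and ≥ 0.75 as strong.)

weak negative

r = -0.097 < 0 so the relationship is negative.
|r| = 0.097, which falls in the weak range.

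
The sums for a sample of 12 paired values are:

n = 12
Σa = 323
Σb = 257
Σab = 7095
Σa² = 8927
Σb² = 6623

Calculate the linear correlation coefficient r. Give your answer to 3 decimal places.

r = (nΣab − ΣaΣb) / √[(nΣa² − (Σa)²)(nΣb² − (Σb)²)]
Numerator: 12×7095 − 323×257 = 2129
Denominator: √[(107124 − 104329)(79476 − 66049)] = √[2795 × 13427] = 6126.0481
r = 2129 / 6126.0481 ≈ 0.348

0.348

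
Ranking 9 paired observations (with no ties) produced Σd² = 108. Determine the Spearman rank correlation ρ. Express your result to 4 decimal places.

0.1000

ρ = 1 − 6Σd² / [n(n²−1)] = 1 − 6×108 / (9×80)
  = 1 − 648/720 = 1 − 0.90000 ≈ 0.1000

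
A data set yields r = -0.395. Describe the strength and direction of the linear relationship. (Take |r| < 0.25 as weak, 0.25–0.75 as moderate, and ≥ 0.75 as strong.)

r = -0.395 < 0 so the relationship is negative.
|r| = 0.395, which falls in the moderate range.

moderate negative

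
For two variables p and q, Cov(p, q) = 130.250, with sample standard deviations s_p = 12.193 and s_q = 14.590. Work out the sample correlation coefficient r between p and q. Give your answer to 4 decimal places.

r = Cov(p,q) / (s_p · s_q) = 130.250 / (12.193 × 14.590)
  = 130.250 / 177.8959 ≈ 0.7322

0.7322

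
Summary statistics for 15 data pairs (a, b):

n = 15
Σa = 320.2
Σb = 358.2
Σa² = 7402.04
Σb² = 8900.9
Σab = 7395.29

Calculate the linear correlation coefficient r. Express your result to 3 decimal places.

r = (nΣab − ΣaΣb) / √[(nΣa² − (Σa)²)(nΣb² − (Σb)²)]
Numerator: 15×7395.29 − 320.2×358.2 = -3766.29
Denominator: √[(111030.6 − 102528.04)(133513.5 − 128307.24)] = √[8502.56 × 5206.26] = 6653.3103
r = -3766.29 / 6653.3103 ≈ -0.566

-0.566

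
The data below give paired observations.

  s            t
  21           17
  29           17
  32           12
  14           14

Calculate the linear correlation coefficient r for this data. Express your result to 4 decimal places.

n = 4, Σs = 96, Σt = 60, Σs² = 2502, Σt² = 918, Σst = 1430
nΣst − ΣsΣt = 5720 − 5760 = -40
nΣs² − (Σs)² = 10008 − 9216 = 792; nΣt² − (Σt)² = 3672 − 3600 = 72
r = -40 / √(792 × 72) = -40 / 238.7970 ≈ -0.1675

-0.1675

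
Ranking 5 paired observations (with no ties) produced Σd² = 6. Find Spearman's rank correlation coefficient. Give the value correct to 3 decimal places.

ρ = 1 − 6Σd² / [n(n²−1)] = 1 − 6×6 / (5×24)
  = 1 − 36/120 = 1 − 0.3000 ≈ 0.700

0.700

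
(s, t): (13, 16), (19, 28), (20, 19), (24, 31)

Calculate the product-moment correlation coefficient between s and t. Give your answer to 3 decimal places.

n = 4, Σs = 76, Σt = 94, Σs² = 1506, Σt² = 2362, Σst = 1864
nΣst − ΣsΣt = 7456 − 7144 = 312
nΣs² − (Σs)² = 6024 − 5776 = 248; nΣt² − (Σt)² = 9448 − 8836 = 612
r = 312 / √(248 × 612) = 312 / 389.5844 ≈ 0.801

0.801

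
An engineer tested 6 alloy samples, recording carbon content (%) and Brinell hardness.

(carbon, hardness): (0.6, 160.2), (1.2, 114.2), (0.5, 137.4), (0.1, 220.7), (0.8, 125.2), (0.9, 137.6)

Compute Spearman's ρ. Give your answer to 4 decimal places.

Rank carbon: 3, 6, 2, 1, 4, 5
Rank hardness: 5, 1, 3, 6, 2, 4
d = rank(carbon) − rank(hardness): -2, 5, -1, -5, 2, 1; Σd² = 60
ρ = 1 − 6Σd² / [n(n²−1)] = 1 − 6×60 / (6×35) = 1 − 360/210 ≈ -0.7143

-0.7143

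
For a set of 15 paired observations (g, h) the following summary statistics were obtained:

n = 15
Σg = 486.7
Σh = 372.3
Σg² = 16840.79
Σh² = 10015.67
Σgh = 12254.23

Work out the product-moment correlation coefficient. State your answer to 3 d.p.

r = (nΣgh − ΣgΣh) / √[(nΣg² − (Σg)²)(nΣh² − (Σh)²)]
Numerator: 15×12254.23 − 486.7×372.3 = 2615.04
Denominator: √[(252611.85 − 236876.89)(150235.05 − 138607.29)] = √[15734.96 × 11627.76] = 13526.3572
r = 2615.04 / 13526.3572 ≈ 0.193

0.193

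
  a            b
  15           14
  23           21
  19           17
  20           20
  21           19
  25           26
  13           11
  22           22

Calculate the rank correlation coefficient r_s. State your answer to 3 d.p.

Rank a: 2, 7, 3, 4, 5, 8, 1, 6
Rank b: 2, 6, 3, 5, 4, 8, 1, 7
d = rank(a) − rank(b): 0, 1, 0, -1, 1, 0, 0, -1; Σd² = 4
ρ = 1 − 6Σd² / [n(n²−1)] = 1 − 6×4 / (8×63) = 1 − 24/504 ≈ 0.952

0.952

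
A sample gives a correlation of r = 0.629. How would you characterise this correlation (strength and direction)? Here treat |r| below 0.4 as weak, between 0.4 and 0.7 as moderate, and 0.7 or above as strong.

r = 0.629 > 0 so the relationship is positive.
|r| = 0.629, which falls in the moderate range.

moderate positive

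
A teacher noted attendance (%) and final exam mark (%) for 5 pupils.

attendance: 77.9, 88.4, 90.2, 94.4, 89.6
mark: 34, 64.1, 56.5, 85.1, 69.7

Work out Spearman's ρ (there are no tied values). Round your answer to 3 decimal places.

Rank attendance: 1, 2, 4, 5, 3
Rank mark: 1, 3, 2, 5, 4
d = rank(attendance) − rank(mark): 0, -1, 2, 0, -1; Σd² = 6
ρ = 1 − 6Σd² / [n(n²−1)] = 1 − 6×6 / (5×24) = 1 − 36/120 ≈ 0.700

0.700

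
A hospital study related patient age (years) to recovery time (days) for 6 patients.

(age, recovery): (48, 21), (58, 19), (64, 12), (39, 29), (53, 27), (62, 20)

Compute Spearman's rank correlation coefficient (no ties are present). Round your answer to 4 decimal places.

Rank age: 2, 4, 6, 1, 3, 5
Rank recovery: 4, 2, 1, 6, 5, 3
d = rank(age) − rank(recovery): -2, 2, 5, -5, -2, 2; Σd² = 66
ρ = 1 − 6Σd² / [n(n²−1)] = 1 − 6×66 / (6×35) = 1 − 396/210 ≈ -0.8857

-0.8857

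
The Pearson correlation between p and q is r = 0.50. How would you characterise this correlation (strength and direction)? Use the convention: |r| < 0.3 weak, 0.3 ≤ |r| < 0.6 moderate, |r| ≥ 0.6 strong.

r = 0.50 > 0 so the relationship is positive.
|r| = 0.50, which falls in the moderate range.

moderate positive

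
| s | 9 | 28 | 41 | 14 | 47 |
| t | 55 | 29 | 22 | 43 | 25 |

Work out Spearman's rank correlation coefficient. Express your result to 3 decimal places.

Rank s: 1, 3, 4, 2, 5
Rank t: 5, 3, 1, 4, 2
d = rank(s) − rank(t): -4, 0, 3, -2, 3; Σd² = 38
ρ = 1 − 6Σd² / [n(n²−1)] = 1 − 6×38 / (5×24) = 1 − 228/120 ≈ -0.900

-0.900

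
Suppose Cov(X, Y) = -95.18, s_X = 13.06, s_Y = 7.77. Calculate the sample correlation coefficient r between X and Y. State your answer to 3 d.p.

r = Cov(X,Y) / (s_X · s_Y) = -95.18 / (13.06 × 7.77)
  = -95.18 / 101.4762 ≈ -0.938

-0.938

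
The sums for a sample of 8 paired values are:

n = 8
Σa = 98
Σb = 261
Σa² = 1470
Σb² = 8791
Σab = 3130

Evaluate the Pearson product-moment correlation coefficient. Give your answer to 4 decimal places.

r = (nΣab − ΣaΣb) / √[(nΣa² − (Σa)²)(nΣb² − (Σb)²)]
Numerator: 8×3130 − 98×261 = -538
Denominator: √[(11760 − 9604)(70328 − 68121)] = √[2156 × 2207] = 2181.3510
r = -538 / 2181.3510 ≈ -0.2466

-0.2466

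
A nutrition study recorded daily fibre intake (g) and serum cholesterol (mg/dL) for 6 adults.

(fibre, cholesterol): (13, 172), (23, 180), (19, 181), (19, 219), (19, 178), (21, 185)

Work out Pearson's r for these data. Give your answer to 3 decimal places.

0.206

n = 6, Σx = 114, Σy = 1115, Σx² = 2222, Σy² = 208615, Σxy = 21243
nΣxy − ΣxΣy = 127458 − 127110 = 348
nΣx² − (Σx)² = 13332 − 12996 = 336; nΣy² − (Σy)² = 1251690 − 1243225 = 8465
r = 348 / √(336 × 8465) = 348 / 1686.4875 ≈ 0.206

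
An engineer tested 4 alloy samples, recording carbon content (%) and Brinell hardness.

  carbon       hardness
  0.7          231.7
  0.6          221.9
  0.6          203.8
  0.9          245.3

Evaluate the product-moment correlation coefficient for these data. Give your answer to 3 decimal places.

n = 4, Σx = 2.8, Σy = 902.7, Σx² = 2.02, Σy² = 204631.03, Σxy = 638.38
nΣxy − ΣxΣy = 2553.52 − 2527.56 = 25.96
nΣx² − (Σx)² = 8.08 − 7.84 = 0.24; nΣy² − (Σy)² = 818524.12 − 814867.29 = 3656.83
r = 25.96 / √(0.24 × 3656.83) = 25.96 / 29.6250 ≈ 0.876

0.876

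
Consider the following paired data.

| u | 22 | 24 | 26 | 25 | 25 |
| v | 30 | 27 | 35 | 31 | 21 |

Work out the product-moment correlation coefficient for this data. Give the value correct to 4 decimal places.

n = 5, Σu = 122, Σv = 144, Σu² = 2986, Σv² = 4256, Σuv = 3518
nΣuv − ΣuΣv = 17590 − 17568 = 22
nΣu² − (Σu)² = 14930 − 14884 = 46; nΣv² − (Σv)² = 21280 − 20736 = 544
r = 22 / √(46 × 544) = 22 / 158.1898 ≈ 0.1391

0.1391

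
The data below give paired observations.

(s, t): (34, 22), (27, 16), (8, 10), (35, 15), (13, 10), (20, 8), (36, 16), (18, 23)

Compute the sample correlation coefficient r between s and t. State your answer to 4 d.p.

0.4825

n = 8, Σs = 191, Σt = 120, Σs² = 5363, Σt² = 2014, Σst = 3065
nΣst − ΣsΣt = 24520 − 22920 = 1600
nΣs² − (Σs)² = 42904 − 36481 = 6423; nΣt² − (Σt)² = 16112 − 14400 = 1712
r = 1600 / √(6423 × 1712) = 1600 / 3316.0483 ≈ 0.4825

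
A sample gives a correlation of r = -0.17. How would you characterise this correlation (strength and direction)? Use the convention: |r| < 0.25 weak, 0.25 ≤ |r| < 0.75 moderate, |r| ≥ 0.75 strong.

weak negative

r = -0.17 < 0 so the relationship is negative.
|r| = 0.17, which falls in the weak range.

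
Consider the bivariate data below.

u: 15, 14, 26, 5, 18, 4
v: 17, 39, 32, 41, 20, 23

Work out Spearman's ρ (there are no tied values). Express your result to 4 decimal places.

-0.3143

Rank u: 4, 3, 6, 2, 5, 1
Rank v: 1, 5, 4, 6, 2, 3
d = rank(u) − rank(v): 3, -2, 2, -4, 3, -2; Σd² = 46
ρ = 1 − 6Σd² / [n(n²−1)] = 1 − 6×46 / (6×35) = 1 − 276/210 ≈ -0.3143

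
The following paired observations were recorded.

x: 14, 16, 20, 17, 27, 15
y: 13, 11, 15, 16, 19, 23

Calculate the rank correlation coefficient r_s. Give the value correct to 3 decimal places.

Rank x: 1, 3, 5, 4, 6, 2
Rank y: 2, 1, 3, 4, 5, 6
d = rank(x) − rank(y): -1, 2, 2, 0, 1, -4; Σd² = 26
ρ = 1 − 6Σd² / [n(n²−1)] = 1 − 6×26 / (6×35) = 1 − 156/210 ≈ 0.257

0.257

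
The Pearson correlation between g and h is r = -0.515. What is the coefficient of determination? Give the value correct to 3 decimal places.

0.265

r² = (-0.515)² = 0.265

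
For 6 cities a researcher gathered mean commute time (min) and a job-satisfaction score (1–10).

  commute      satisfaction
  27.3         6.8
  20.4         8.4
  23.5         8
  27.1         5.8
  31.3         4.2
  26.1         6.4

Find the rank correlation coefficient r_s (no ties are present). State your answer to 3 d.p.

Rank commute: 5, 1, 2, 4, 6, 3
Rank satisfaction: 4, 6, 5, 2, 1, 3
d = rank(commute) − rank(satisfaction): 1, -5, -3, 2, 5, 0; Σd² = 64
ρ = 1 − 6Σd² / [n(n²−1)] = 1 − 6×64 / (6×35) = 1 − 384/210 ≈ -0.829

-0.829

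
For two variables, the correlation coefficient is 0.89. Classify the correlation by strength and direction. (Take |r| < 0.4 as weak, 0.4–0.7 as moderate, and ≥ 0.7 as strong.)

r = 0.89 > 0 so the relationship is positive.
|r| = 0.89, which falls in the strong range.

strong positive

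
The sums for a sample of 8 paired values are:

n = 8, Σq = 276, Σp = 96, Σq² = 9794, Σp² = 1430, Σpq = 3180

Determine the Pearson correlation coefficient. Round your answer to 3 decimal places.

-0.480

r = (nΣpq − ΣpΣq) / √[(nΣp² − (Σp)²)(nΣq² − (Σq)²)]
Numerator: 8×3180 − 96×276 = -1056
Denominator: √[(11440 − 9216)(78352 − 76176)] = √[2224 × 2176] = 2199.8691
r = -1056 / 2199.8691 ≈ -0.480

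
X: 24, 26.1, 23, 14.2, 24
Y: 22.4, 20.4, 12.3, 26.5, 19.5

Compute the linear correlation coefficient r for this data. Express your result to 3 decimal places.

n = 5, ΣX = 111.3, ΣY = 101.1, ΣX² = 2563.85, ΣY² = 2151.71, ΣXY = 2197.24
nΣXY − ΣXΣY = 10986.2 − 11252.43 = -266.23
nΣX² − (ΣX)² = 12819.25 − 12387.69 = 431.56; nΣY² − (ΣY)² = 10758.55 − 10221.21 = 537.34
r = -266.23 / √(431.56 × 537.34) = -266.23 / 481.5542 ≈ -0.553

-0.553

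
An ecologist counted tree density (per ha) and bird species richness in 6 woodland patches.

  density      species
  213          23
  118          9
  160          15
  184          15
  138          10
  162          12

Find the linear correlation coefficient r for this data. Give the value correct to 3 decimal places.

n = 6, Σx = 975, Σy = 84, Σx² = 164037, Σy² = 1304, Σxy = 14445
nΣxy − ΣxΣy = 86670 − 81900 = 4770
nΣx² − (Σx)² = 984222 − 950625 = 33597; nΣy² − (Σy)² = 7824 − 7056 = 768
r = 4770 / √(33597 × 768) = 4770 / 5079.6157 ≈ 0.939

0.939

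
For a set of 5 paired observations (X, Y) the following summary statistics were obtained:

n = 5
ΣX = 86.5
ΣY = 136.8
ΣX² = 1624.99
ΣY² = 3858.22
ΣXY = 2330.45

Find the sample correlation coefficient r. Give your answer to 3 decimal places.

r = (nΣXY − ΣXΣY) / √[(nΣX² − (ΣX)²)(nΣY² − (ΣY)²)]
Numerator: 5×2330.45 − 86.5×136.8 = -180.95
Denominator: √[(8124.95 − 7482.25)(19291.1 − 18714.24)] = √[642.7 × 576.86] = 608.8907
r = -180.95 / 608.8907 ≈ -0.297

-0.297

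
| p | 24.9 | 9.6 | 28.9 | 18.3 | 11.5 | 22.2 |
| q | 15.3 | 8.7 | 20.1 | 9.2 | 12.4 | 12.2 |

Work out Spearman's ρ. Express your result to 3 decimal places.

Rank p: 5, 1, 6, 3, 2, 4
Rank q: 5, 1, 6, 2, 4, 3
d = rank(p) − rank(q): 0, 0, 0, 1, -2, 1; Σd² = 6
ρ = 1 − 6Σd² / [n(n²−1)] = 1 − 6×6 / (6×35) = 1 − 36/210 ≈ 0.829

0.829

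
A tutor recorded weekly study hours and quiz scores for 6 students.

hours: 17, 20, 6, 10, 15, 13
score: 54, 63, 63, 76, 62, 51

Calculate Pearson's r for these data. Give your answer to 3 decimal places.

-0.331

n = 6, Σx = 81, Σy = 369, Σx² = 1219, Σy² = 23075, Σxy = 4909
nΣxy − ΣxΣy = 29454 − 29889 = -435
nΣx² − (Σx)² = 7314 − 6561 = 753; nΣy² − (Σy)² = 138450 − 136161 = 2289
r = -435 / √(753 × 2289) = -435 / 1312.8659 ≈ -0.331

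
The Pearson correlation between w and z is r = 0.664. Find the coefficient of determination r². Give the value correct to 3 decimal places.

0.441

r² = (0.664)² = 0.441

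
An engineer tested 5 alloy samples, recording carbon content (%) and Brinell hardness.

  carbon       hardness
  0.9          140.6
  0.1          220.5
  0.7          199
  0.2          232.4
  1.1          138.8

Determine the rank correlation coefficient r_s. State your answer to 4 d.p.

-0.9000

Rank carbon: 4, 1, 3, 2, 5
Rank hardness: 2, 4, 3, 5, 1
d = rank(carbon) − rank(hardness): 2, -3, 0, -3, 4; Σd² = 38
ρ = 1 − 6Σd² / [n(n²−1)] = 1 − 6×38 / (5×24) = 1 − 228/120 ≈ -0.9000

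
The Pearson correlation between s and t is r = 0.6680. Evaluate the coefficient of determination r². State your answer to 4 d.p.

r² = (0.6680)² = 0.4462

0.4462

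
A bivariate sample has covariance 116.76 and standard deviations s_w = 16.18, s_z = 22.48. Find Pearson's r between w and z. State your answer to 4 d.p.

r = Cov(w,z) / (s_w · s_z) = 116.76 / (16.18 × 22.48)
  = 116.76 / 363.7264 ≈ 0.3210

0.3210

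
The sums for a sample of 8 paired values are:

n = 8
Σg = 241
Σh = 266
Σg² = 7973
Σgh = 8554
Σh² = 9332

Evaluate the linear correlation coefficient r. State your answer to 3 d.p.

r = (nΣgh − ΣgΣh) / √[(nΣg² − (Σg)²)(nΣh² − (Σh)²)]
Numerator: 8×8554 − 241×266 = 4326
Denominator: √[(63784 − 58081)(74656 − 70756)] = √[5703 × 3900] = 4716.1107
r = 4326 / 4716.1107 ≈ 0.917

0.917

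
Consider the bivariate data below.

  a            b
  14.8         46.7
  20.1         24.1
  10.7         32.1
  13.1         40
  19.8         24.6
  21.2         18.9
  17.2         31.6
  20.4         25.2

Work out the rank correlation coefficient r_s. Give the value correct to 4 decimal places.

Rank a: 3, 6, 1, 2, 5, 8, 4, 7
Rank b: 8, 2, 6, 7, 3, 1, 5, 4
d = rank(a) − rank(b): -5, 4, -5, -5, 2, 7, -1, 3; Σd² = 154
ρ = 1 − 6Σd² / [n(n²−1)] = 1 − 6×154 / (8×63) = 1 − 924/504 ≈ -0.8333

-0.8333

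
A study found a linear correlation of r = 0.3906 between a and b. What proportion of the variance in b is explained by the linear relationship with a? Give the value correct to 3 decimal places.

r² = (0.3906)² = 0.153

0.153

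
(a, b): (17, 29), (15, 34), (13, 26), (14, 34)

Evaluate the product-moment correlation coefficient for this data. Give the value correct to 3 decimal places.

n = 4, Σa = 59, Σb = 123, Σa² = 879, Σb² = 3829, Σab = 1817
nΣab − ΣaΣb = 7268 − 7257 = 11
nΣa² − (Σa)² = 3516 − 3481 = 35; nΣb² − (Σb)² = 15316 − 15129 = 187
r = 11 / √(35 × 187) = 11 / 80.9012 ≈ 0.136

0.136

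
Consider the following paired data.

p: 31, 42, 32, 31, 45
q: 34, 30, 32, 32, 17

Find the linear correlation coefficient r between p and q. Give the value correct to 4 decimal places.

-0.8307

n = 5, Σp = 181, Σq = 145, Σp² = 6735, Σq² = 4393, Σpq = 5095
nΣpq − ΣpΣq = 25475 − 26245 = -770
nΣp² − (Σp)² = 33675 − 32761 = 914; nΣq² − (Σq)² = 21965 − 21025 = 940
r = -770 / √(914 × 940) = -770 / 926.9088 ≈ -0.8307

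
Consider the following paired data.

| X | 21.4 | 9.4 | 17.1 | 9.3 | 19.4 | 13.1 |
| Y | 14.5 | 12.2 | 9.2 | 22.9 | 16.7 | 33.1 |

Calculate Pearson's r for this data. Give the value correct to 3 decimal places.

n = 6, ΣX = 89.7, ΣY = 108.6, ΣX² = 1473.19, ΣY² = 2342.64, ΣXY = 1552.86
nΣXY − ΣXΣY = 9317.16 − 9741.42 = -424.26
nΣX² − (ΣX)² = 8839.14 − 8046.09 = 793.05; nΣY² − (ΣY)² = 14055.84 − 11793.96 = 2261.88
r = -424.26 / √(793.05 × 2261.88) = -424.26 / 1339.3222 ≈ -0.317

-0.317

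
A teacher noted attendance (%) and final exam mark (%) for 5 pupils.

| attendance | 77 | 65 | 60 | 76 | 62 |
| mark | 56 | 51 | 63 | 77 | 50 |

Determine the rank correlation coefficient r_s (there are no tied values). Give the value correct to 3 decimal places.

0.200

Rank attendance: 5, 3, 1, 4, 2
Rank mark: 3, 2, 4, 5, 1
d = rank(attendance) − rank(mark): 2, 1, -3, -1, 1; Σd² = 16
ρ = 1 − 6Σd² / [n(n²−1)] = 1 − 6×16 / (5×24) = 1 − 96/120 ≈ 0.200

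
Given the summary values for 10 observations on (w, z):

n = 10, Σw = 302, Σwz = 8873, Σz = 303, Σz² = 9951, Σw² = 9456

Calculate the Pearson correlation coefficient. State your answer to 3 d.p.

-0.546

r = (nΣwz − ΣwΣz) / √[(nΣw² − (Σw)²)(nΣz² − (Σz)²)]
Numerator: 10×8873 − 302×303 = -2776
Denominator: √[(94560 − 91204)(99510 − 91809)] = √[3356 × 7701] = 5083.7541
r = -2776 / 5083.7541 ≈ -0.546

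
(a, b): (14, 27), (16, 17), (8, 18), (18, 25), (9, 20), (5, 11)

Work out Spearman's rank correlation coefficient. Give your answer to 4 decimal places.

0.5429

Rank a: 4, 5, 2, 6, 3, 1
Rank b: 6, 2, 3, 5, 4, 1
d = rank(a) − rank(b): -2, 3, -1, 1, -1, 0; Σd² = 16
ρ = 1 − 6Σd² / [n(n²−1)] = 1 − 6×16 / (6×35) = 1 − 96/210 ≈ 0.5429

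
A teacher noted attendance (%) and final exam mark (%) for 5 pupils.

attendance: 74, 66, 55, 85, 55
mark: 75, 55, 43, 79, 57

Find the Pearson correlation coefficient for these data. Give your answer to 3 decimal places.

n = 5, Σx = 335, Σy = 309, Σx² = 23107, Σy² = 19989, Σxy = 21395
nΣxy − ΣxΣy = 106975 − 103515 = 3460
nΣx² − (Σx)² = 115535 − 112225 = 3310; nΣy² − (Σy)² = 99945 − 95481 = 4464
r = 3460 / √(3310 × 4464) = 3460 / 3843.9355 ≈ 0.900

0.900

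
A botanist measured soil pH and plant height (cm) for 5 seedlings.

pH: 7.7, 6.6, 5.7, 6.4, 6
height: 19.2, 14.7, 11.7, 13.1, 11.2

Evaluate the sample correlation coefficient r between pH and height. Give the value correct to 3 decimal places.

0.977

n = 5, Σx = 32.4, Σy = 69.9, Σx² = 212.3, Σy² = 1018.67, Σxy = 462.59
nΣxy − ΣxΣy = 2312.95 − 2264.76 = 48.19
nΣx² − (Σx)² = 1061.5 − 1049.76 = 11.74; nΣy² − (Σy)² = 5093.35 − 4886.01 = 207.34
r = 48.19 / √(11.74 × 207.34) = 48.19 / 49.3373 ≈ 0.977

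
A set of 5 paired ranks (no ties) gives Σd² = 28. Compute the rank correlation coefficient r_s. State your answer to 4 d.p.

ρ = 1 − 6Σd² / [n(n²−1)] = 1 − 6×28 / (5×24)
  = 1 − 168/120 = 1 − 1.40000 ≈ -0.4000

-0.4000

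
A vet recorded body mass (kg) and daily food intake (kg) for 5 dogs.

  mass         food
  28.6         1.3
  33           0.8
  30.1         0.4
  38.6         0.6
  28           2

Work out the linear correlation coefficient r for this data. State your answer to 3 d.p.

n = 5, Σx = 158.3, Σy = 5.1, Σx² = 5086.93, Σy² = 6.85, Σxy = 154.78
nΣxy − ΣxΣy = 773.9 − 807.33 = -33.43
nΣx² − (Σx)² = 25434.65 − 25058.89 = 375.76; nΣy² − (Σy)² = 34.25 − 26.01 = 8.24
r = -33.43 / √(375.76 × 8.24) = -33.43 / 55.6441 ≈ -0.601

-0.601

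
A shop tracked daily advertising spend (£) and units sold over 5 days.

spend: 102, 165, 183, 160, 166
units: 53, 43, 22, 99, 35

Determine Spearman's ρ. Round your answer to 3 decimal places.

Rank spend: 1, 3, 5, 2, 4
Rank units: 4, 3, 1, 5, 2
d = rank(spend) − rank(units): -3, 0, 4, -3, 2; Σd² = 38
ρ = 1 − 6Σd² / [n(n²−1)] = 1 − 6×38 / (5×24) = 1 − 228/120 ≈ -0.900

-0.900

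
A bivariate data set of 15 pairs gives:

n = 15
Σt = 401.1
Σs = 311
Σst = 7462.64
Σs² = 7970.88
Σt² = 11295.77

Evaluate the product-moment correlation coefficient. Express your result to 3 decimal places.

r = (nΣst − ΣsΣt) / √[(nΣs² − (Σs)²)(nΣt² − (Σt)²)]
Numerator: 15×7462.64 − 311×401.1 = -12802.5
Denominator: √[(119563.2 − 96721)(169436.55 − 160881.21)] = √[22842.2 × 8555.34] = 13979.3701
r = -12802.5 / 13979.3701 ≈ -0.916

-0.916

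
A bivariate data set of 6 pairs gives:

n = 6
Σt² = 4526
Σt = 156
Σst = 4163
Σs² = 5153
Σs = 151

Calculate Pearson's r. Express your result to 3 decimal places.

0.297

r = (nΣst − ΣsΣt) / √[(nΣs² − (Σs)²)(nΣt² − (Σt)²)]
Numerator: 6×4163 − 151×156 = 1422
Denominator: √[(30918 − 22801)(27156 − 24336)] = √[8117 × 2820] = 4784.3432
r = 1422 / 4784.3432 ≈ 0.297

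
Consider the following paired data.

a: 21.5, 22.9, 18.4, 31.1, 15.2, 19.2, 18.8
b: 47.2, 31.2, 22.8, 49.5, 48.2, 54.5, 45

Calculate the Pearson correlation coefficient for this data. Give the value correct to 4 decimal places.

n = 7, Σa = 147.1, Σb = 298.4, Σa² = 3245.55, Σb² = 13489.86, Σab = 6313.29
nΣab − ΣaΣb = 44193.03 − 43894.64 = 298.39
nΣa² − (Σa)² = 22718.85 − 21638.41 = 1080.44; nΣb² − (Σb)² = 94429.02 − 89042.56 = 5386.46
r = 298.39 / √(1080.44 × 5386.46) = 298.39 / 2412.4151 ≈ 0.1237

0.1237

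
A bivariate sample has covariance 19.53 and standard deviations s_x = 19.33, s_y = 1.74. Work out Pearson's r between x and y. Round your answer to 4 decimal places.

r = Cov(x,y) / (s_x · s_y) = 19.53 / (19.33 × 1.74)
  = 19.53 / 33.6342 ≈ 0.5807

0.5807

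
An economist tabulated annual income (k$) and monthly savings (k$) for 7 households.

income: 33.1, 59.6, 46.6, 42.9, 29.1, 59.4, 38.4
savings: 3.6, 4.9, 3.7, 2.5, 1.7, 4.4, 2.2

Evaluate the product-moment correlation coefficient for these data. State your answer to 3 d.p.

0.829

n = 7, Σx = 309.1, Σy = 23, Σx² = 14509.47, Σy² = 84, Σxy = 1086.18
nΣxy − ΣxΣy = 7603.26 − 7109.3 = 493.96
nΣx² − (Σx)² = 101566.29 − 95542.81 = 6023.48; nΣy² − (Σy)² = 588 − 529 = 59
r = 493.96 / √(6023.48 × 59) = 493.96 / 596.1420 ≈ 0.829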